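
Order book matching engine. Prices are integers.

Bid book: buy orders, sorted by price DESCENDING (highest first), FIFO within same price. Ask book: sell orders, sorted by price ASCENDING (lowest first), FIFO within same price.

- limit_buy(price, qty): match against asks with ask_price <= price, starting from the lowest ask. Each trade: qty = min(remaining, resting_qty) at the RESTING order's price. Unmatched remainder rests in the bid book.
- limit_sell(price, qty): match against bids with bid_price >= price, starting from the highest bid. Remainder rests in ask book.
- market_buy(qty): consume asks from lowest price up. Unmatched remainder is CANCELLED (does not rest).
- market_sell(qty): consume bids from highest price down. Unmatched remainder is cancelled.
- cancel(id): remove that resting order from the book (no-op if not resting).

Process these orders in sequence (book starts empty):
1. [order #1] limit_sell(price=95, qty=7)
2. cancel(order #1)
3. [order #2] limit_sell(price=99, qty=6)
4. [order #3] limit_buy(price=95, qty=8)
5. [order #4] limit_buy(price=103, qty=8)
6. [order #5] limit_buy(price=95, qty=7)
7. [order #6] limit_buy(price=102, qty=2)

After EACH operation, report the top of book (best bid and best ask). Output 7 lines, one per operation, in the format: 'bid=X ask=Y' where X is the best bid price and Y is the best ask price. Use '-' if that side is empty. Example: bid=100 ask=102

After op 1 [order #1] limit_sell(price=95, qty=7): fills=none; bids=[-] asks=[#1:7@95]
After op 2 cancel(order #1): fills=none; bids=[-] asks=[-]
After op 3 [order #2] limit_sell(price=99, qty=6): fills=none; bids=[-] asks=[#2:6@99]
After op 4 [order #3] limit_buy(price=95, qty=8): fills=none; bids=[#3:8@95] asks=[#2:6@99]
After op 5 [order #4] limit_buy(price=103, qty=8): fills=#4x#2:6@99; bids=[#4:2@103 #3:8@95] asks=[-]
After op 6 [order #5] limit_buy(price=95, qty=7): fills=none; bids=[#4:2@103 #3:8@95 #5:7@95] asks=[-]
After op 7 [order #6] limit_buy(price=102, qty=2): fills=none; bids=[#4:2@103 #6:2@102 #3:8@95 #5:7@95] asks=[-]

Answer: bid=- ask=95
bid=- ask=-
bid=- ask=99
bid=95 ask=99
bid=103 ask=-
bid=103 ask=-
bid=103 ask=-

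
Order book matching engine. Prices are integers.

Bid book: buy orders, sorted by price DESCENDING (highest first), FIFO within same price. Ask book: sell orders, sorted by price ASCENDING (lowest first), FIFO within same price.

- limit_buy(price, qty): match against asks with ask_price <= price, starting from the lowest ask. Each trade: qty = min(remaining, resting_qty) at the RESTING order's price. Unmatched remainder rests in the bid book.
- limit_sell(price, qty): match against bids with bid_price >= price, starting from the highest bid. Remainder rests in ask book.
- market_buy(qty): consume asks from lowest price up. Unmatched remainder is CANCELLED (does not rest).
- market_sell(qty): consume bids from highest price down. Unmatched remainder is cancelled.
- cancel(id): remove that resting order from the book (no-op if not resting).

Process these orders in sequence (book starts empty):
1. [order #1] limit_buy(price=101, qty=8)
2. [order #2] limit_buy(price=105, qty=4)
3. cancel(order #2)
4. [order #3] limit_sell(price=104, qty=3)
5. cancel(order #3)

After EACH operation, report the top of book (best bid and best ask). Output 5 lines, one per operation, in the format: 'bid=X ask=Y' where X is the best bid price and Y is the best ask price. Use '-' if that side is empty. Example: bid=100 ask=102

After op 1 [order #1] limit_buy(price=101, qty=8): fills=none; bids=[#1:8@101] asks=[-]
After op 2 [order #2] limit_buy(price=105, qty=4): fills=none; bids=[#2:4@105 #1:8@101] asks=[-]
After op 3 cancel(order #2): fills=none; bids=[#1:8@101] asks=[-]
After op 4 [order #3] limit_sell(price=104, qty=3): fills=none; bids=[#1:8@101] asks=[#3:3@104]
After op 5 cancel(order #3): fills=none; bids=[#1:8@101] asks=[-]

Answer: bid=101 ask=-
bid=105 ask=-
bid=101 ask=-
bid=101 ask=104
bid=101 ask=-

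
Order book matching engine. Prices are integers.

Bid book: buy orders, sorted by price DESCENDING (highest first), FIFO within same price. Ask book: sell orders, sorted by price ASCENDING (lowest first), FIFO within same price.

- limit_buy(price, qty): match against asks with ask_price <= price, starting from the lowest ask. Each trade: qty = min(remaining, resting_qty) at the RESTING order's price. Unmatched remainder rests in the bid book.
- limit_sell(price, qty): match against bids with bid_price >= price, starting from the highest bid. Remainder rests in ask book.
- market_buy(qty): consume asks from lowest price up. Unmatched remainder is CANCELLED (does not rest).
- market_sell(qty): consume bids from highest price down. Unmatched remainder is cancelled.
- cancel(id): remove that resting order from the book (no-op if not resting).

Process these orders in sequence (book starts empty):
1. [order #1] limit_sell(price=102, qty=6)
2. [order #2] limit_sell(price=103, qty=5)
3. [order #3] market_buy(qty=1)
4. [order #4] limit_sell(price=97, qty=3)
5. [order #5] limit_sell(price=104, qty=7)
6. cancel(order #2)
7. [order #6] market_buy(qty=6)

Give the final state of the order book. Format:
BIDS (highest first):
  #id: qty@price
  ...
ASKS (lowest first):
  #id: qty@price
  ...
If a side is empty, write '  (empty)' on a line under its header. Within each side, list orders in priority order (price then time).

Answer: BIDS (highest first):
  (empty)
ASKS (lowest first):
  #1: 2@102
  #5: 7@104

Derivation:
After op 1 [order #1] limit_sell(price=102, qty=6): fills=none; bids=[-] asks=[#1:6@102]
After op 2 [order #2] limit_sell(price=103, qty=5): fills=none; bids=[-] asks=[#1:6@102 #2:5@103]
After op 3 [order #3] market_buy(qty=1): fills=#3x#1:1@102; bids=[-] asks=[#1:5@102 #2:5@103]
After op 4 [order #4] limit_sell(price=97, qty=3): fills=none; bids=[-] asks=[#4:3@97 #1:5@102 #2:5@103]
After op 5 [order #5] limit_sell(price=104, qty=7): fills=none; bids=[-] asks=[#4:3@97 #1:5@102 #2:5@103 #5:7@104]
After op 6 cancel(order #2): fills=none; bids=[-] asks=[#4:3@97 #1:5@102 #5:7@104]
After op 7 [order #6] market_buy(qty=6): fills=#6x#4:3@97 #6x#1:3@102; bids=[-] asks=[#1:2@102 #5:7@104]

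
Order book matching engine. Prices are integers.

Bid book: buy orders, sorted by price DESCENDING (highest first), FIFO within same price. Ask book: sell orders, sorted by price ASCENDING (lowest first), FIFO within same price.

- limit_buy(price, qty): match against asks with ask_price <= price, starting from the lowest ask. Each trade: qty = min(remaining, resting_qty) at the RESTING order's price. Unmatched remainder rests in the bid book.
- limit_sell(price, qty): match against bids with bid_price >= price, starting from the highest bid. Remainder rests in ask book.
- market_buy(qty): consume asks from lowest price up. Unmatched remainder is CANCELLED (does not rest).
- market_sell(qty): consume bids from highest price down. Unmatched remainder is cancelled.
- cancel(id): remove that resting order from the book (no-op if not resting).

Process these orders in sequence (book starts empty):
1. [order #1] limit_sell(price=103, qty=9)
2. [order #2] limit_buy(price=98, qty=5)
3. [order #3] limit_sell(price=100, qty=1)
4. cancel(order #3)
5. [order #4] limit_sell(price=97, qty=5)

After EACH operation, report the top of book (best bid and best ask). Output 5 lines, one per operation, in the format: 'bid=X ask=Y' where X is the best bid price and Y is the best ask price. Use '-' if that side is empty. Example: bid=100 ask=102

After op 1 [order #1] limit_sell(price=103, qty=9): fills=none; bids=[-] asks=[#1:9@103]
After op 2 [order #2] limit_buy(price=98, qty=5): fills=none; bids=[#2:5@98] asks=[#1:9@103]
After op 3 [order #3] limit_sell(price=100, qty=1): fills=none; bids=[#2:5@98] asks=[#3:1@100 #1:9@103]
After op 4 cancel(order #3): fills=none; bids=[#2:5@98] asks=[#1:9@103]
After op 5 [order #4] limit_sell(price=97, qty=5): fills=#2x#4:5@98; bids=[-] asks=[#1:9@103]

Answer: bid=- ask=103
bid=98 ask=103
bid=98 ask=100
bid=98 ask=103
bid=- ask=103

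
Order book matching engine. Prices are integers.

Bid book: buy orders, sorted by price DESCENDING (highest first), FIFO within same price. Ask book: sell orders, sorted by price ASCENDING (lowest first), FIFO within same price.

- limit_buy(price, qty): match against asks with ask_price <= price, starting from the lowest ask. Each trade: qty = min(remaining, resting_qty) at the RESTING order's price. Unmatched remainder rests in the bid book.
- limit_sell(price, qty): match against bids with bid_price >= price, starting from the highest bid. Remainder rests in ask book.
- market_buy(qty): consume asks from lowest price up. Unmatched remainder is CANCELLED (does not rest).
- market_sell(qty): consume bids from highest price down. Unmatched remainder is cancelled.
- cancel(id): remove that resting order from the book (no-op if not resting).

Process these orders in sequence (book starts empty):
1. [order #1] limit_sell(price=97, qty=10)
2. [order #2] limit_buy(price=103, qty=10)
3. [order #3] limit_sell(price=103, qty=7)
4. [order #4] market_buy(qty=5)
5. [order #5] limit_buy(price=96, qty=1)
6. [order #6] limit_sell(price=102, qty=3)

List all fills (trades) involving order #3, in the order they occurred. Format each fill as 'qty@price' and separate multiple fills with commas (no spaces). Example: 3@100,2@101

After op 1 [order #1] limit_sell(price=97, qty=10): fills=none; bids=[-] asks=[#1:10@97]
After op 2 [order #2] limit_buy(price=103, qty=10): fills=#2x#1:10@97; bids=[-] asks=[-]
After op 3 [order #3] limit_sell(price=103, qty=7): fills=none; bids=[-] asks=[#3:7@103]
After op 4 [order #4] market_buy(qty=5): fills=#4x#3:5@103; bids=[-] asks=[#3:2@103]
After op 5 [order #5] limit_buy(price=96, qty=1): fills=none; bids=[#5:1@96] asks=[#3:2@103]
After op 6 [order #6] limit_sell(price=102, qty=3): fills=none; bids=[#5:1@96] asks=[#6:3@102 #3:2@103]

Answer: 5@103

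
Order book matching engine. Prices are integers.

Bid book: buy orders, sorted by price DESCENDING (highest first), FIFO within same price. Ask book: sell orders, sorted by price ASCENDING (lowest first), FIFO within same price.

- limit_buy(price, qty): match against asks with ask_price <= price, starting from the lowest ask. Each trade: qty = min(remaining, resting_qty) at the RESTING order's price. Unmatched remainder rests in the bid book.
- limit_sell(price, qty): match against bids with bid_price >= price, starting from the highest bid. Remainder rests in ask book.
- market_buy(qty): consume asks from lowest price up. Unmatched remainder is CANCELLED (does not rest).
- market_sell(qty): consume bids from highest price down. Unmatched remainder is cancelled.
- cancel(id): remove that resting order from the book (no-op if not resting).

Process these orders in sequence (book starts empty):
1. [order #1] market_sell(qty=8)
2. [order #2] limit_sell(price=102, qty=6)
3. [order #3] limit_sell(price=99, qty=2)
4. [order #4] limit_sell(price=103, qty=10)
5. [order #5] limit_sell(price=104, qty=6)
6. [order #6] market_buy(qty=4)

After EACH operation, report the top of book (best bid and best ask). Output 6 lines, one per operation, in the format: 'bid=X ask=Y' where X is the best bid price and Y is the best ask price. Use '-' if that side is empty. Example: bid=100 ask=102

Answer: bid=- ask=-
bid=- ask=102
bid=- ask=99
bid=- ask=99
bid=- ask=99
bid=- ask=102

Derivation:
After op 1 [order #1] market_sell(qty=8): fills=none; bids=[-] asks=[-]
After op 2 [order #2] limit_sell(price=102, qty=6): fills=none; bids=[-] asks=[#2:6@102]
After op 3 [order #3] limit_sell(price=99, qty=2): fills=none; bids=[-] asks=[#3:2@99 #2:6@102]
After op 4 [order #4] limit_sell(price=103, qty=10): fills=none; bids=[-] asks=[#3:2@99 #2:6@102 #4:10@103]
After op 5 [order #5] limit_sell(price=104, qty=6): fills=none; bids=[-] asks=[#3:2@99 #2:6@102 #4:10@103 #5:6@104]
After op 6 [order #6] market_buy(qty=4): fills=#6x#3:2@99 #6x#2:2@102; bids=[-] asks=[#2:4@102 #4:10@103 #5:6@104]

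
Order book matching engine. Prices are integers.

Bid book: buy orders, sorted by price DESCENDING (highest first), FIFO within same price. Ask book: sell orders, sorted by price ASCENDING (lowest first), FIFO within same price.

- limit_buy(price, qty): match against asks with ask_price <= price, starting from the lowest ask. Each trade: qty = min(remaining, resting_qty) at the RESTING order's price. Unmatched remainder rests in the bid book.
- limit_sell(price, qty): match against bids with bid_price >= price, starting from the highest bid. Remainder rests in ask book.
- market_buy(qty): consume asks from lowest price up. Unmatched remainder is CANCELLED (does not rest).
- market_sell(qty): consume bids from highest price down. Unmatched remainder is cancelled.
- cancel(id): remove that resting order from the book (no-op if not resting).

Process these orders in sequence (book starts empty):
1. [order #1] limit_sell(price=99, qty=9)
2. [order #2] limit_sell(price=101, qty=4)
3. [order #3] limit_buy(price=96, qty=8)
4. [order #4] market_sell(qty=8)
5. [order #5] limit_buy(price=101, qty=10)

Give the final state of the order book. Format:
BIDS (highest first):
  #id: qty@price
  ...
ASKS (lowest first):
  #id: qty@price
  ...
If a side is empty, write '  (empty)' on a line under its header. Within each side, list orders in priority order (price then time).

After op 1 [order #1] limit_sell(price=99, qty=9): fills=none; bids=[-] asks=[#1:9@99]
After op 2 [order #2] limit_sell(price=101, qty=4): fills=none; bids=[-] asks=[#1:9@99 #2:4@101]
After op 3 [order #3] limit_buy(price=96, qty=8): fills=none; bids=[#3:8@96] asks=[#1:9@99 #2:4@101]
After op 4 [order #4] market_sell(qty=8): fills=#3x#4:8@96; bids=[-] asks=[#1:9@99 #2:4@101]
After op 5 [order #5] limit_buy(price=101, qty=10): fills=#5x#1:9@99 #5x#2:1@101; bids=[-] asks=[#2:3@101]

Answer: BIDS (highest first):
  (empty)
ASKS (lowest first):
  #2: 3@101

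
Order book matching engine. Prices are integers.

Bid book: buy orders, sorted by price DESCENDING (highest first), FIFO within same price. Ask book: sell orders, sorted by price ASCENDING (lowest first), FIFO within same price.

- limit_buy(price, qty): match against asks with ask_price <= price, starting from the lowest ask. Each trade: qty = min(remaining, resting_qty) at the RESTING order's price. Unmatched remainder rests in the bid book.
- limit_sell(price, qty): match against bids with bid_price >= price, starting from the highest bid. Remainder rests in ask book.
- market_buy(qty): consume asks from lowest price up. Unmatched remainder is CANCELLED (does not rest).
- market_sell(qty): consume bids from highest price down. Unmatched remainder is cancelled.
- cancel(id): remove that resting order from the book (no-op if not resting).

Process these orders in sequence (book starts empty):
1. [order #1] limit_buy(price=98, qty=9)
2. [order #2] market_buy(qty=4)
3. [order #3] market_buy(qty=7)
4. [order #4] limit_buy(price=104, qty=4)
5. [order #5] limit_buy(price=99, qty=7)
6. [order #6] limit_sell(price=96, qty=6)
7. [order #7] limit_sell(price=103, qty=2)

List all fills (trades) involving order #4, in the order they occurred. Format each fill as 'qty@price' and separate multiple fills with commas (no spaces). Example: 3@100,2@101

After op 1 [order #1] limit_buy(price=98, qty=9): fills=none; bids=[#1:9@98] asks=[-]
After op 2 [order #2] market_buy(qty=4): fills=none; bids=[#1:9@98] asks=[-]
After op 3 [order #3] market_buy(qty=7): fills=none; bids=[#1:9@98] asks=[-]
After op 4 [order #4] limit_buy(price=104, qty=4): fills=none; bids=[#4:4@104 #1:9@98] asks=[-]
After op 5 [order #5] limit_buy(price=99, qty=7): fills=none; bids=[#4:4@104 #5:7@99 #1:9@98] asks=[-]
After op 6 [order #6] limit_sell(price=96, qty=6): fills=#4x#6:4@104 #5x#6:2@99; bids=[#5:5@99 #1:9@98] asks=[-]
After op 7 [order #7] limit_sell(price=103, qty=2): fills=none; bids=[#5:5@99 #1:9@98] asks=[#7:2@103]

Answer: 4@104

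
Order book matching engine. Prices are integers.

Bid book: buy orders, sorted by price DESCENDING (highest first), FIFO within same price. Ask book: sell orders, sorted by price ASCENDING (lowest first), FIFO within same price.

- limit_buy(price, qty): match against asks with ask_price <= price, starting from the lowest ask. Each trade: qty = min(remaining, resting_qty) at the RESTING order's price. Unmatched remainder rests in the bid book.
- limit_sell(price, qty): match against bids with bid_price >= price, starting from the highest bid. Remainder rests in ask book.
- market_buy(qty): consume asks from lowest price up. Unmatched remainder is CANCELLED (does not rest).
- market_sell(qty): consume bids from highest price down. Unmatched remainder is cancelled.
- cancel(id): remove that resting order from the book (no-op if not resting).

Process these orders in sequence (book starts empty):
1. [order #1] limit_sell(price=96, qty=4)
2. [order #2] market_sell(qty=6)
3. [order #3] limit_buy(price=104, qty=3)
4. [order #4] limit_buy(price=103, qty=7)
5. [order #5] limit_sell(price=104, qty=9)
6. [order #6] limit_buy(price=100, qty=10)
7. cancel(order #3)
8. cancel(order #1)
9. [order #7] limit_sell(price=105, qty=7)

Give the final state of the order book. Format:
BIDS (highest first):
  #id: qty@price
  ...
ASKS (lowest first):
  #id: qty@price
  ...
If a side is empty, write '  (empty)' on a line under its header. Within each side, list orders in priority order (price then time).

After op 1 [order #1] limit_sell(price=96, qty=4): fills=none; bids=[-] asks=[#1:4@96]
After op 2 [order #2] market_sell(qty=6): fills=none; bids=[-] asks=[#1:4@96]
After op 3 [order #3] limit_buy(price=104, qty=3): fills=#3x#1:3@96; bids=[-] asks=[#1:1@96]
After op 4 [order #4] limit_buy(price=103, qty=7): fills=#4x#1:1@96; bids=[#4:6@103] asks=[-]
After op 5 [order #5] limit_sell(price=104, qty=9): fills=none; bids=[#4:6@103] asks=[#5:9@104]
After op 6 [order #6] limit_buy(price=100, qty=10): fills=none; bids=[#4:6@103 #6:10@100] asks=[#5:9@104]
After op 7 cancel(order #3): fills=none; bids=[#4:6@103 #6:10@100] asks=[#5:9@104]
After op 8 cancel(order #1): fills=none; bids=[#4:6@103 #6:10@100] asks=[#5:9@104]
After op 9 [order #7] limit_sell(price=105, qty=7): fills=none; bids=[#4:6@103 #6:10@100] asks=[#5:9@104 #7:7@105]

Answer: BIDS (highest first):
  #4: 6@103
  #6: 10@100
ASKS (lowest first):
  #5: 9@104
  #7: 7@105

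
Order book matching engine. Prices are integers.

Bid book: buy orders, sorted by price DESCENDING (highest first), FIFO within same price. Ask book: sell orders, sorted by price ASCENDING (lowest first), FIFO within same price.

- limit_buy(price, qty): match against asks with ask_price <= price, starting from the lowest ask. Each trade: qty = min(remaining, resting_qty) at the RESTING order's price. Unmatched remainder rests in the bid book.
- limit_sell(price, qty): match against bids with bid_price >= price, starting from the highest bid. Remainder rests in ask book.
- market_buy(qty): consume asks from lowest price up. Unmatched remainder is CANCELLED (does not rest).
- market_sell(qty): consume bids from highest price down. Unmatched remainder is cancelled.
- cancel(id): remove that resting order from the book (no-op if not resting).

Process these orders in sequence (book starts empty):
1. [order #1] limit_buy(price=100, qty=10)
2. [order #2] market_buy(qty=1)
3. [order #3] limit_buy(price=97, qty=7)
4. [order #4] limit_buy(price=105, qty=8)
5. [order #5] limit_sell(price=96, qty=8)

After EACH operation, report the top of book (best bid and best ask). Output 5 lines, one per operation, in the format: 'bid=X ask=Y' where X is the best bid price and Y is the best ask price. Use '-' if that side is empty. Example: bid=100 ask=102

After op 1 [order #1] limit_buy(price=100, qty=10): fills=none; bids=[#1:10@100] asks=[-]
After op 2 [order #2] market_buy(qty=1): fills=none; bids=[#1:10@100] asks=[-]
After op 3 [order #3] limit_buy(price=97, qty=7): fills=none; bids=[#1:10@100 #3:7@97] asks=[-]
After op 4 [order #4] limit_buy(price=105, qty=8): fills=none; bids=[#4:8@105 #1:10@100 #3:7@97] asks=[-]
After op 5 [order #5] limit_sell(price=96, qty=8): fills=#4x#5:8@105; bids=[#1:10@100 #3:7@97] asks=[-]

Answer: bid=100 ask=-
bid=100 ask=-
bid=100 ask=-
bid=105 ask=-
bid=100 ask=-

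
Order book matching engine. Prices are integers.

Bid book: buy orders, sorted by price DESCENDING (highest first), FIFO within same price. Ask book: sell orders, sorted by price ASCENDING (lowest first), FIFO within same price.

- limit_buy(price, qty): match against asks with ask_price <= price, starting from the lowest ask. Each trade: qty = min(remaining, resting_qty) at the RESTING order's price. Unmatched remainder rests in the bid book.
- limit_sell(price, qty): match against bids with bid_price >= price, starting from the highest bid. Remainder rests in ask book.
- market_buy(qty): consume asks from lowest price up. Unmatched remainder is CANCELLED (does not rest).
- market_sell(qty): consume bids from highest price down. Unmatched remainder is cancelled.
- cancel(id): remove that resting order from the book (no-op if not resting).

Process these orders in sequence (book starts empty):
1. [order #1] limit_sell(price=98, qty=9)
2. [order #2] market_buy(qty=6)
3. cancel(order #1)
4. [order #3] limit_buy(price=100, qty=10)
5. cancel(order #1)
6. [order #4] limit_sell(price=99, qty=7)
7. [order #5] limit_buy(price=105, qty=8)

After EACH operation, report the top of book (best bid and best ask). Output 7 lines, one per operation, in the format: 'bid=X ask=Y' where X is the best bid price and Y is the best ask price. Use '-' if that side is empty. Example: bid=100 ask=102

After op 1 [order #1] limit_sell(price=98, qty=9): fills=none; bids=[-] asks=[#1:9@98]
After op 2 [order #2] market_buy(qty=6): fills=#2x#1:6@98; bids=[-] asks=[#1:3@98]
After op 3 cancel(order #1): fills=none; bids=[-] asks=[-]
After op 4 [order #3] limit_buy(price=100, qty=10): fills=none; bids=[#3:10@100] asks=[-]
After op 5 cancel(order #1): fills=none; bids=[#3:10@100] asks=[-]
After op 6 [order #4] limit_sell(price=99, qty=7): fills=#3x#4:7@100; bids=[#3:3@100] asks=[-]
After op 7 [order #5] limit_buy(price=105, qty=8): fills=none; bids=[#5:8@105 #3:3@100] asks=[-]

Answer: bid=- ask=98
bid=- ask=98
bid=- ask=-
bid=100 ask=-
bid=100 ask=-
bid=100 ask=-
bid=105 ask=-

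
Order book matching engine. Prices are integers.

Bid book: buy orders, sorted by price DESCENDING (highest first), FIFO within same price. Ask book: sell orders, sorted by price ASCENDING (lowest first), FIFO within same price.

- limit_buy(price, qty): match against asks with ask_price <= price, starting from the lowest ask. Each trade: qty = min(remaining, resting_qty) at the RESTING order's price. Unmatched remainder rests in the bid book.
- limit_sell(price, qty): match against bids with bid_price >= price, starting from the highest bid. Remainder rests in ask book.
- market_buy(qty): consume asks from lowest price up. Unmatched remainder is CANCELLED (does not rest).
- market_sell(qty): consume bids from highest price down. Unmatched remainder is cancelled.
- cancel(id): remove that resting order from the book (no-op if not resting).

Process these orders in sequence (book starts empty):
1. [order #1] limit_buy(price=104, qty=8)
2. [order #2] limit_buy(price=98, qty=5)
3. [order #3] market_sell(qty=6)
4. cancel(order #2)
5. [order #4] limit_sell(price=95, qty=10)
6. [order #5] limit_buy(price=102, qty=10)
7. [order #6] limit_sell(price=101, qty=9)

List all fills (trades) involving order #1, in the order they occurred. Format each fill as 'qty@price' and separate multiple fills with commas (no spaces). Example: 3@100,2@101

Answer: 6@104,2@104

Derivation:
After op 1 [order #1] limit_buy(price=104, qty=8): fills=none; bids=[#1:8@104] asks=[-]
After op 2 [order #2] limit_buy(price=98, qty=5): fills=none; bids=[#1:8@104 #2:5@98] asks=[-]
After op 3 [order #3] market_sell(qty=6): fills=#1x#3:6@104; bids=[#1:2@104 #2:5@98] asks=[-]
After op 4 cancel(order #2): fills=none; bids=[#1:2@104] asks=[-]
After op 5 [order #4] limit_sell(price=95, qty=10): fills=#1x#4:2@104; bids=[-] asks=[#4:8@95]
After op 6 [order #5] limit_buy(price=102, qty=10): fills=#5x#4:8@95; bids=[#5:2@102] asks=[-]
After op 7 [order #6] limit_sell(price=101, qty=9): fills=#5x#6:2@102; bids=[-] asks=[#6:7@101]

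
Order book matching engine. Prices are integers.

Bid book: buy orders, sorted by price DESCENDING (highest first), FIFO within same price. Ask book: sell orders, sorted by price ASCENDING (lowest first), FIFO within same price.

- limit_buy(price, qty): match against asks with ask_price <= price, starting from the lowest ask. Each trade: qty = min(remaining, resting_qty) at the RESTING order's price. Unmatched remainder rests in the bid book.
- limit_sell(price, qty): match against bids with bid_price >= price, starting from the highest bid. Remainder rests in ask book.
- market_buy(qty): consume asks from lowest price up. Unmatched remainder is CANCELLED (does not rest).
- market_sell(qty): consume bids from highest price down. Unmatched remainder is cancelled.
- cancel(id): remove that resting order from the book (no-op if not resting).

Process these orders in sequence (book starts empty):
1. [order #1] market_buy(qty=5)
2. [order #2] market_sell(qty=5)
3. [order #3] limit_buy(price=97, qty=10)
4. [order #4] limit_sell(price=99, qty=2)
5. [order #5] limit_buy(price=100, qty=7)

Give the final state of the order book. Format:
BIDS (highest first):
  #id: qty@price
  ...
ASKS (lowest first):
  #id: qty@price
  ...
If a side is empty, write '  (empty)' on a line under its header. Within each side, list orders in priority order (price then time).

After op 1 [order #1] market_buy(qty=5): fills=none; bids=[-] asks=[-]
After op 2 [order #2] market_sell(qty=5): fills=none; bids=[-] asks=[-]
After op 3 [order #3] limit_buy(price=97, qty=10): fills=none; bids=[#3:10@97] asks=[-]
After op 4 [order #4] limit_sell(price=99, qty=2): fills=none; bids=[#3:10@97] asks=[#4:2@99]
After op 5 [order #5] limit_buy(price=100, qty=7): fills=#5x#4:2@99; bids=[#5:5@100 #3:10@97] asks=[-]

Answer: BIDS (highest first):
  #5: 5@100
  #3: 10@97
ASKS (lowest first):
  (empty)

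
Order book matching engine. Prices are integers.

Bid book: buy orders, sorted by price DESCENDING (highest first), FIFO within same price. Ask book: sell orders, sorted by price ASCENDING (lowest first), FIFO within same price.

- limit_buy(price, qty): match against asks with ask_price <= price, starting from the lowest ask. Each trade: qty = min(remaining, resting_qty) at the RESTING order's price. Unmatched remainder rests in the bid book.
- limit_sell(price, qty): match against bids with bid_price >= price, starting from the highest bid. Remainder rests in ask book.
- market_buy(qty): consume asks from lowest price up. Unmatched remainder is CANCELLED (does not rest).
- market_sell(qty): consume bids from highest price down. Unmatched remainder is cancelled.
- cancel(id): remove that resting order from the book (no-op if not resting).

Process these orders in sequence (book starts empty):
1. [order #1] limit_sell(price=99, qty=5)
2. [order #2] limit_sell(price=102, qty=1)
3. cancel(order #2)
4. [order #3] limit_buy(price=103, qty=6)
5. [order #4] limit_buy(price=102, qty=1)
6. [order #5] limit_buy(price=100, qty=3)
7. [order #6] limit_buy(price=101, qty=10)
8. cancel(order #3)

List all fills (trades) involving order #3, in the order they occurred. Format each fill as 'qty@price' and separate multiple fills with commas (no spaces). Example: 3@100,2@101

Answer: 5@99

Derivation:
After op 1 [order #1] limit_sell(price=99, qty=5): fills=none; bids=[-] asks=[#1:5@99]
After op 2 [order #2] limit_sell(price=102, qty=1): fills=none; bids=[-] asks=[#1:5@99 #2:1@102]
After op 3 cancel(order #2): fills=none; bids=[-] asks=[#1:5@99]
After op 4 [order #3] limit_buy(price=103, qty=6): fills=#3x#1:5@99; bids=[#3:1@103] asks=[-]
After op 5 [order #4] limit_buy(price=102, qty=1): fills=none; bids=[#3:1@103 #4:1@102] asks=[-]
After op 6 [order #5] limit_buy(price=100, qty=3): fills=none; bids=[#3:1@103 #4:1@102 #5:3@100] asks=[-]
After op 7 [order #6] limit_buy(price=101, qty=10): fills=none; bids=[#3:1@103 #4:1@102 #6:10@101 #5:3@100] asks=[-]
After op 8 cancel(order #3): fills=none; bids=[#4:1@102 #6:10@101 #5:3@100] asks=[-]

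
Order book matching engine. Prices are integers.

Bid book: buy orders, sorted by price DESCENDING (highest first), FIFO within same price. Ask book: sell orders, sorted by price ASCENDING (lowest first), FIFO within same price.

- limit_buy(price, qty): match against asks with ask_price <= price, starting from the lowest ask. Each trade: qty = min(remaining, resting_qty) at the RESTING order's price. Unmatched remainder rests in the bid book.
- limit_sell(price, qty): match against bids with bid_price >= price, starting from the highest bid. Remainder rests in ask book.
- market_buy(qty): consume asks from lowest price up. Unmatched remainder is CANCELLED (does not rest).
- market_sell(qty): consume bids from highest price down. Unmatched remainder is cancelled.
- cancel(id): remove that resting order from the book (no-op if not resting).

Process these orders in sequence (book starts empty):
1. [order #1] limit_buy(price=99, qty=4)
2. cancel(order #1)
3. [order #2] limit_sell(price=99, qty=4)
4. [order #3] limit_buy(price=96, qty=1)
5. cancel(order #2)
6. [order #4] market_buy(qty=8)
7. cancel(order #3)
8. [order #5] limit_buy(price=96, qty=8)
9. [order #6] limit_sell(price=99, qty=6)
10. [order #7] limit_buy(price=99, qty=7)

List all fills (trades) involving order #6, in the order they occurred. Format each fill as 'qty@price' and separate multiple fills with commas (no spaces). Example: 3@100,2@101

Answer: 6@99

Derivation:
After op 1 [order #1] limit_buy(price=99, qty=4): fills=none; bids=[#1:4@99] asks=[-]
After op 2 cancel(order #1): fills=none; bids=[-] asks=[-]
After op 3 [order #2] limit_sell(price=99, qty=4): fills=none; bids=[-] asks=[#2:4@99]
After op 4 [order #3] limit_buy(price=96, qty=1): fills=none; bids=[#3:1@96] asks=[#2:4@99]
After op 5 cancel(order #2): fills=none; bids=[#3:1@96] asks=[-]
After op 6 [order #4] market_buy(qty=8): fills=none; bids=[#3:1@96] asks=[-]
After op 7 cancel(order #3): fills=none; bids=[-] asks=[-]
After op 8 [order #5] limit_buy(price=96, qty=8): fills=none; bids=[#5:8@96] asks=[-]
After op 9 [order #6] limit_sell(price=99, qty=6): fills=none; bids=[#5:8@96] asks=[#6:6@99]
After op 10 [order #7] limit_buy(price=99, qty=7): fills=#7x#6:6@99; bids=[#7:1@99 #5:8@96] asks=[-]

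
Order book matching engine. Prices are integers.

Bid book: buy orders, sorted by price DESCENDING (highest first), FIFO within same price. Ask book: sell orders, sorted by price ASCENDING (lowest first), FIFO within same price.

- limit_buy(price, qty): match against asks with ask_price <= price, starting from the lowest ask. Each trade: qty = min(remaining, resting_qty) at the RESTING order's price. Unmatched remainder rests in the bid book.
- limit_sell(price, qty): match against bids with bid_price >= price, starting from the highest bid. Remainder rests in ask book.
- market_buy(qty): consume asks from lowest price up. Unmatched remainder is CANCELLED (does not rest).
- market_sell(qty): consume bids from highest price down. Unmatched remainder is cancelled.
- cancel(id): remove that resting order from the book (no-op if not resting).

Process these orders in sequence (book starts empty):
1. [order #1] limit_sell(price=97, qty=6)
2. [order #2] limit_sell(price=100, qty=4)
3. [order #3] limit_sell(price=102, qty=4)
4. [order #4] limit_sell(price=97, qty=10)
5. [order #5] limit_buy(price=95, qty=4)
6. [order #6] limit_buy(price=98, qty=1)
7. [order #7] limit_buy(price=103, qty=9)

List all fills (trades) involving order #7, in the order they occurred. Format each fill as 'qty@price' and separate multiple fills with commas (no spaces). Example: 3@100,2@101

Answer: 5@97,4@97

Derivation:
After op 1 [order #1] limit_sell(price=97, qty=6): fills=none; bids=[-] asks=[#1:6@97]
After op 2 [order #2] limit_sell(price=100, qty=4): fills=none; bids=[-] asks=[#1:6@97 #2:4@100]
After op 3 [order #3] limit_sell(price=102, qty=4): fills=none; bids=[-] asks=[#1:6@97 #2:4@100 #3:4@102]
After op 4 [order #4] limit_sell(price=97, qty=10): fills=none; bids=[-] asks=[#1:6@97 #4:10@97 #2:4@100 #3:4@102]
After op 5 [order #5] limit_buy(price=95, qty=4): fills=none; bids=[#5:4@95] asks=[#1:6@97 #4:10@97 #2:4@100 #3:4@102]
After op 6 [order #6] limit_buy(price=98, qty=1): fills=#6x#1:1@97; bids=[#5:4@95] asks=[#1:5@97 #4:10@97 #2:4@100 #3:4@102]
After op 7 [order #7] limit_buy(price=103, qty=9): fills=#7x#1:5@97 #7x#4:4@97; bids=[#5:4@95] asks=[#4:6@97 #2:4@100 #3:4@102]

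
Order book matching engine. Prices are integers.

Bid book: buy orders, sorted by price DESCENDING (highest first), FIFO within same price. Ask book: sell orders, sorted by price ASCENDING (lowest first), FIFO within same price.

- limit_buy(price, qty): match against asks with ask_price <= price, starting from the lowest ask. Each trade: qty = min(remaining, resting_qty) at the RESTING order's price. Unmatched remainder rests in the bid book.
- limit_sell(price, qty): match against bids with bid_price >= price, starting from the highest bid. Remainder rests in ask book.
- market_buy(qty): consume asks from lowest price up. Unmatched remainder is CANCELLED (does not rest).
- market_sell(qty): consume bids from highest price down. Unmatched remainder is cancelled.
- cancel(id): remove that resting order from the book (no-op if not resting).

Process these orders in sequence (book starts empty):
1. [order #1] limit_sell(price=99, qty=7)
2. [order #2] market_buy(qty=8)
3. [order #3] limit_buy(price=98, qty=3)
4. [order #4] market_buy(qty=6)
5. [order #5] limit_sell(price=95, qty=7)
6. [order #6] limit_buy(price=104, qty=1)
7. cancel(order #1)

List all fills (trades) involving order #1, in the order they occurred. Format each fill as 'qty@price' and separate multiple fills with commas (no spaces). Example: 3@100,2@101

Answer: 7@99

Derivation:
After op 1 [order #1] limit_sell(price=99, qty=7): fills=none; bids=[-] asks=[#1:7@99]
After op 2 [order #2] market_buy(qty=8): fills=#2x#1:7@99; bids=[-] asks=[-]
After op 3 [order #3] limit_buy(price=98, qty=3): fills=none; bids=[#3:3@98] asks=[-]
After op 4 [order #4] market_buy(qty=6): fills=none; bids=[#3:3@98] asks=[-]
After op 5 [order #5] limit_sell(price=95, qty=7): fills=#3x#5:3@98; bids=[-] asks=[#5:4@95]
After op 6 [order #6] limit_buy(price=104, qty=1): fills=#6x#5:1@95; bids=[-] asks=[#5:3@95]
After op 7 cancel(order #1): fills=none; bids=[-] asks=[#5:3@95]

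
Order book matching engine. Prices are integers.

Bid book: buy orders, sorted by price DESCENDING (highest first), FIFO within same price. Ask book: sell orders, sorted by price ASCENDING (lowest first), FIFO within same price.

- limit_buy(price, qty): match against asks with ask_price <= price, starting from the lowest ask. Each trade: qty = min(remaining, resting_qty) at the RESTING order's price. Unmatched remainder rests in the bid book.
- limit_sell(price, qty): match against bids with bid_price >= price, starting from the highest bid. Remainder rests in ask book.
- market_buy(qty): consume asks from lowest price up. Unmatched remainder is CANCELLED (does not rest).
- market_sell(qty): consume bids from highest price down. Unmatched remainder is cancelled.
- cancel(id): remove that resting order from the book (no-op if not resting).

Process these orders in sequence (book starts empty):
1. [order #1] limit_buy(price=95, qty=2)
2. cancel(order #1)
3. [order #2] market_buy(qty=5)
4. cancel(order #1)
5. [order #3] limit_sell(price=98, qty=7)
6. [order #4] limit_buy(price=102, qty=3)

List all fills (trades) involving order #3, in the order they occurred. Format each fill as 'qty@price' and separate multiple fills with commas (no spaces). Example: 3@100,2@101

After op 1 [order #1] limit_buy(price=95, qty=2): fills=none; bids=[#1:2@95] asks=[-]
After op 2 cancel(order #1): fills=none; bids=[-] asks=[-]
After op 3 [order #2] market_buy(qty=5): fills=none; bids=[-] asks=[-]
After op 4 cancel(order #1): fills=none; bids=[-] asks=[-]
After op 5 [order #3] limit_sell(price=98, qty=7): fills=none; bids=[-] asks=[#3:7@98]
After op 6 [order #4] limit_buy(price=102, qty=3): fills=#4x#3:3@98; bids=[-] asks=[#3:4@98]

Answer: 3@98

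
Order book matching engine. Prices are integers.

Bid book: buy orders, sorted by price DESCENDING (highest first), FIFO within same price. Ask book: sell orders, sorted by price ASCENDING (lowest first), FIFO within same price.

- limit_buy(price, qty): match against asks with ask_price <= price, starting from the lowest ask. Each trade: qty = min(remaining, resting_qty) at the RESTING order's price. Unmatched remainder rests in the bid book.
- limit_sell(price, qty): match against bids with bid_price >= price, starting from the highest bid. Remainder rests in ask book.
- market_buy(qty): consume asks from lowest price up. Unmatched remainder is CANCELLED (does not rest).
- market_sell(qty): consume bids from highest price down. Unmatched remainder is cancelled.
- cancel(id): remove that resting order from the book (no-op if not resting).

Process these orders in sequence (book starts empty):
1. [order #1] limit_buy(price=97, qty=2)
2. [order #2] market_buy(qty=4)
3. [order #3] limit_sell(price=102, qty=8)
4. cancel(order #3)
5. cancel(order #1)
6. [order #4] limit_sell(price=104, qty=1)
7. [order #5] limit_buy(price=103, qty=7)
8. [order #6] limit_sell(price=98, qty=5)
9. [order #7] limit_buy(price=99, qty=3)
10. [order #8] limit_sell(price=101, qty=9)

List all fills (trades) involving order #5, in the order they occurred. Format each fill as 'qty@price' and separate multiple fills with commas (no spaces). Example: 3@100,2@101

Answer: 5@103,2@103

Derivation:
After op 1 [order #1] limit_buy(price=97, qty=2): fills=none; bids=[#1:2@97] asks=[-]
After op 2 [order #2] market_buy(qty=4): fills=none; bids=[#1:2@97] asks=[-]
After op 3 [order #3] limit_sell(price=102, qty=8): fills=none; bids=[#1:2@97] asks=[#3:8@102]
After op 4 cancel(order #3): fills=none; bids=[#1:2@97] asks=[-]
After op 5 cancel(order #1): fills=none; bids=[-] asks=[-]
After op 6 [order #4] limit_sell(price=104, qty=1): fills=none; bids=[-] asks=[#4:1@104]
After op 7 [order #5] limit_buy(price=103, qty=7): fills=none; bids=[#5:7@103] asks=[#4:1@104]
After op 8 [order #6] limit_sell(price=98, qty=5): fills=#5x#6:5@103; bids=[#5:2@103] asks=[#4:1@104]
After op 9 [order #7] limit_buy(price=99, qty=3): fills=none; bids=[#5:2@103 #7:3@99] asks=[#4:1@104]
After op 10 [order #8] limit_sell(price=101, qty=9): fills=#5x#8:2@103; bids=[#7:3@99] asks=[#8:7@101 #4:1@104]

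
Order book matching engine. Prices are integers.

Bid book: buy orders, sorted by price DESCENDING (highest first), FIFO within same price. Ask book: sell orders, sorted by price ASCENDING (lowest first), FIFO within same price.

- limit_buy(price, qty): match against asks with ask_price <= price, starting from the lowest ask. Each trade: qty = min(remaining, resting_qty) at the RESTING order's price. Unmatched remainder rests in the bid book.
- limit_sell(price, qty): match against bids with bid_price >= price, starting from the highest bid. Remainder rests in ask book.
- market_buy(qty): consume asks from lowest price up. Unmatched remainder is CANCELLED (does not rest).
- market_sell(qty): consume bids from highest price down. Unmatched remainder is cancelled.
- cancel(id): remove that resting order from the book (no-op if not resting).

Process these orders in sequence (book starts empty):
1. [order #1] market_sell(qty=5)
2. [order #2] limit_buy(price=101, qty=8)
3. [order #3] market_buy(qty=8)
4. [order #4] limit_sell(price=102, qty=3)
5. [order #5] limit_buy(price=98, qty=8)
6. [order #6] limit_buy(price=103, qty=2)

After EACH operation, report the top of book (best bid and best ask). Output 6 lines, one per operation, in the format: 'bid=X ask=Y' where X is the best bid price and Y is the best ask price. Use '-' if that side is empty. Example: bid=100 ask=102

After op 1 [order #1] market_sell(qty=5): fills=none; bids=[-] asks=[-]
After op 2 [order #2] limit_buy(price=101, qty=8): fills=none; bids=[#2:8@101] asks=[-]
After op 3 [order #3] market_buy(qty=8): fills=none; bids=[#2:8@101] asks=[-]
After op 4 [order #4] limit_sell(price=102, qty=3): fills=none; bids=[#2:8@101] asks=[#4:3@102]
After op 5 [order #5] limit_buy(price=98, qty=8): fills=none; bids=[#2:8@101 #5:8@98] asks=[#4:3@102]
After op 6 [order #6] limit_buy(price=103, qty=2): fills=#6x#4:2@102; bids=[#2:8@101 #5:8@98] asks=[#4:1@102]

Answer: bid=- ask=-
bid=101 ask=-
bid=101 ask=-
bid=101 ask=102
bid=101 ask=102
bid=101 ask=102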